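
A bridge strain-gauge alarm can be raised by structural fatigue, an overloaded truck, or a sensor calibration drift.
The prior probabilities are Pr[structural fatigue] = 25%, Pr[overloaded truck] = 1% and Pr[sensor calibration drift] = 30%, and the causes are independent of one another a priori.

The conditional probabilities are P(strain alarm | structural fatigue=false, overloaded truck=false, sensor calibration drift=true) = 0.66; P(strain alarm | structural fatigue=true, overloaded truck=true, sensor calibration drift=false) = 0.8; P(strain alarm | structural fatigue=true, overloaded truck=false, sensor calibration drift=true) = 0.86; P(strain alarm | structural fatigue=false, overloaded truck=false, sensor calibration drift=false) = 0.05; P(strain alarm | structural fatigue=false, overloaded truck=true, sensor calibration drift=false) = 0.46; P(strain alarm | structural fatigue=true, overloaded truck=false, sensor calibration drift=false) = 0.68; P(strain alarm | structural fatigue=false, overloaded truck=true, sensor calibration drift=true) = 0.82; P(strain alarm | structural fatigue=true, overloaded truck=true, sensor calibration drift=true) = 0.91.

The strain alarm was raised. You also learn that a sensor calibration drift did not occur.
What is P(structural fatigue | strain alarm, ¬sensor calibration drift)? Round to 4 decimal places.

By total probability over the 4 (structural fatigue, overloaded truck) configurations:
  P(strain alarm | ¬sensor calibration drift) = 0.05×0.75×0.99 + 0.46×0.75×0.01 + 0.68×0.25×0.99 + 0.8×0.25×0.01
        = 0.037125 + 0.003450 + 0.168300 + 0.002000 = 0.210875
The terms with structural fatigue present sum to 0.170300, so
  P(structural fatigue | strain alarm, ¬sensor calibration drift) = 0.170300 / 0.210875 ≈ 0.8076

P(structural fatigue | strain alarm, ¬sensor calibration drift) ≈ 0.8076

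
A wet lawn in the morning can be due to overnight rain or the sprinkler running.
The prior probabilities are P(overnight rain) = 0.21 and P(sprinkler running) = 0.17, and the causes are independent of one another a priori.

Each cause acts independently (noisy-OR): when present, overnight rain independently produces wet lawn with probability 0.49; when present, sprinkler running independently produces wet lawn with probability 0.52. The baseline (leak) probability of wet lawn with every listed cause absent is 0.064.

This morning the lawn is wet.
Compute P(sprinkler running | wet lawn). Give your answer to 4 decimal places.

Under noisy-OR, P(wet lawn | causes) = 1 − (1−0.064)·∏(1−qᵢ) over the active causes.
Sum P(wet lawn|·) weighted by the priors over the 4 (overnight rain, sprinkler running) configurations:
  P(wet lawn) = 0.064×0.79×0.83 + 0.55072×0.79×0.17 + 0.52264×0.21×0.83 + 0.770867×0.21×0.17
        = 0.041965 + 0.073962 + 0.091096 + 0.027520 = 0.234543
Keeping only the sprinkler running-present terms gives 0.101482, so
  P(sprinkler running | wet lawn) = 0.101482 / 0.234543 ≈ 0.4327

P(sprinkler running | wet lawn) ≈ 0.4327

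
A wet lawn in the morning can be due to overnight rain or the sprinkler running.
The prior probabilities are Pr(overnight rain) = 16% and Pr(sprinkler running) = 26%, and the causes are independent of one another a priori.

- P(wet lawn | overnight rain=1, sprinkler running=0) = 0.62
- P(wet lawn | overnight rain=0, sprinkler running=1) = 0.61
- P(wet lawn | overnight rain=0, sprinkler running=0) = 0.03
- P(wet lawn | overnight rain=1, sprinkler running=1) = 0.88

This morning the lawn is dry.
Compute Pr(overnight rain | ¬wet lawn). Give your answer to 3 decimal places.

P(¬wet lawn) = 0.97·0.84·0.74 + 0.39·0.84·0.26 + 0.38·0.16·0.74 + 0.12·0.16·0.26 = 0.602952 + 0.085176 + 0.044992 + 0.004992 = 0.738112
Restricting to configurations with overnight rain present: 0.044992 + 0.004992 = 0.049984.
Hence the posterior is 0.049984/0.738112 ≈ 0.068.

Pr(overnight rain | ¬wet lawn) ≈ 0.068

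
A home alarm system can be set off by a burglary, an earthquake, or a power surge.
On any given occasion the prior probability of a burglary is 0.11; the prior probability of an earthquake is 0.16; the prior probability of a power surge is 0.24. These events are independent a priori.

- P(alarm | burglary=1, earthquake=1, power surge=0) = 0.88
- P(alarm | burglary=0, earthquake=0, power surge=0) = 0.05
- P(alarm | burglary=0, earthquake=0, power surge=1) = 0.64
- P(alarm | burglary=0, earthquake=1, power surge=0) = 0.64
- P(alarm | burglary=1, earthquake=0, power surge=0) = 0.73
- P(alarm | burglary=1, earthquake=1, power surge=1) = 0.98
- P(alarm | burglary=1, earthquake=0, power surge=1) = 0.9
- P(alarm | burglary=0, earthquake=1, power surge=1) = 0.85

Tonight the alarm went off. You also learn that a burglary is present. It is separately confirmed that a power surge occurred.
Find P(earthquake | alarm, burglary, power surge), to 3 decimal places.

P(earthquake | alarm, burglary, power surge) ≈ 0.172

P(alarm | burglary, power surge) = 0.9*0.84 + 0.98*0.16 = 0.756000 + 0.156800 = 0.912800
The earthquake-present share is 0.98*0.16 = 0.156800.
So P(earthquake | alarm, burglary, power surge) = 0.156800/0.912800 ≈ 0.172.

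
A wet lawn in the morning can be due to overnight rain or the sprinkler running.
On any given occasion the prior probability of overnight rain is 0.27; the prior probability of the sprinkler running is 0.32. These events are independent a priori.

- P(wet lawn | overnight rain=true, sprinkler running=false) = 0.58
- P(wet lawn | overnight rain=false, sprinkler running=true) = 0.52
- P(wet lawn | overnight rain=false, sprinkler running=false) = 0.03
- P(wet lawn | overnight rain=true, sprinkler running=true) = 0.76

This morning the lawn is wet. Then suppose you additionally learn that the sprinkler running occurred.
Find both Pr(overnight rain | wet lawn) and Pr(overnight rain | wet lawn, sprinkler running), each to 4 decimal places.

Pr(overnight rain | wet lawn) ≈ 0.5580; Pr(overnight rain | wet lawn, sprinkler running) ≈ 0.3509

P(wet lawn) = 0.03×0.73×0.68 + 0.52×0.73×0.32 + 0.58×0.27×0.68 + 0.76×0.27×0.32 = 0.014892 + 0.121472 + 0.106488 + 0.065664 = 0.308516
Restricting to configurations with overnight rain present: 0.106488 + 0.065664 = 0.172152.
So P(overnight rain | wet lawn) = 0.172152/0.308516 ≈ 0.5580.

Now condition on the additional information:
P(wet lawn | sprinkler running) = 0.52×0.73 + 0.76×0.27 = 0.379600 + 0.205200 = 0.584800
Of this, 0.205200 comes from 0.76×0.27 (the overnight rain=true cases).
Hence the posterior is 0.205200/0.584800 ≈ 0.3509.
The drop from 0.5580 to 0.3509 is the explaining-away (discounting) effect.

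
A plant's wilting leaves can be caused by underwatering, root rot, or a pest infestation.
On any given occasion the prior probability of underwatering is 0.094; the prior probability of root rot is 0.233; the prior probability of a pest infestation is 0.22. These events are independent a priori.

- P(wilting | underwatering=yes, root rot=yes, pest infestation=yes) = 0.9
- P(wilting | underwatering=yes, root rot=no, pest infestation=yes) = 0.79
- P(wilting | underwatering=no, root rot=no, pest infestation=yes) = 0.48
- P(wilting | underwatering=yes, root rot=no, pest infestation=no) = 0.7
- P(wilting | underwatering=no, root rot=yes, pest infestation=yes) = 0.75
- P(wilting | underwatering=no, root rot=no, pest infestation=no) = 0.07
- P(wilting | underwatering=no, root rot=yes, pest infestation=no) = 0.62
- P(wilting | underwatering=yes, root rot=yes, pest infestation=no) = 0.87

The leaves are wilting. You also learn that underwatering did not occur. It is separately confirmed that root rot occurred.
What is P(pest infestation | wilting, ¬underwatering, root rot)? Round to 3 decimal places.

For the numerator, keep only pest infestation=true terms: 0.75·0.22 = 0.165000
Normalizer over all consistent configurations: 0.62·0.78 + 0.75·0.22 = 0.648600
P(pest infestation | wilting, ¬underwatering, root rot) = 0.165000/0.648600 ≈ 0.254

P(pest infestation | wilting, ¬underwatering, root rot) ≈ 0.254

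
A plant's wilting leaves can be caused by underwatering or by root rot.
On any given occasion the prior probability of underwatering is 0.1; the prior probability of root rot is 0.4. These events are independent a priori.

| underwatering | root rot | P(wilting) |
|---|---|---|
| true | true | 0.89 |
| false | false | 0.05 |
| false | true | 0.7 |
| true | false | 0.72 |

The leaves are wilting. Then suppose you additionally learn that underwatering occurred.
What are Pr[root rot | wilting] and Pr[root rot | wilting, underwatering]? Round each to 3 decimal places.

Pr[root rot | wilting] ≈ 0.804; Pr[root rot | wilting, underwatering] ≈ 0.452

Sum P(wilting|·) weighted by the priors over the 4 (underwatering, root rot) configurations:
  P(wilting) = 0.05*0.9*0.6 + 0.7*0.9*0.4 + 0.72*0.1*0.6 + 0.89*0.1*0.4
        = 0.027000 + 0.252000 + 0.043200 + 0.035600 = 0.357800
Configurations with root rot contribute 0.287600, so
  P(root rot | wilting) = 0.287600 / 0.357800 ≈ 0.804

Now also conditioning on underwatering=true:
P(wilting | underwatering) = 0.72·0.6 + 0.89·0.4 = 0.432000 + 0.356000 = 0.788000
Of this, 0.356000 comes from 0.89·0.4 (the root rot=true cases).
So P(root rot | wilting, underwatering) = 0.356000/0.788000 ≈ 0.452.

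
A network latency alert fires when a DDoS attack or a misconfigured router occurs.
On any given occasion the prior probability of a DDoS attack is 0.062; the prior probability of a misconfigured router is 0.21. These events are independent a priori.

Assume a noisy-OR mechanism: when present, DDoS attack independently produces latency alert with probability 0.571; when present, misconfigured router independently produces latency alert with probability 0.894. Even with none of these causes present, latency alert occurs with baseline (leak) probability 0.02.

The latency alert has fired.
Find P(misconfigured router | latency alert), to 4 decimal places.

Under noisy-OR, P(latency alert | causes) = 1 − (1−0.02)·∏(1−qᵢ) over the active causes.
Sum P(latency alert|·) weighted by the priors over the 4 (DDoS attack, misconfigured router) configurations:
  P(latency alert) = 0.02·0.938·0.79 + 0.89612·0.938·0.21 + 0.57958·0.062·0.79 + 0.955435·0.062·0.21
        = 0.014820 + 0.176518 + 0.028388 + 0.012440 = 0.232166
The terms with misconfigured router present sum to 0.188958, so
  P(misconfigured router | latency alert) = 0.188958 / 0.232166 ≈ 0.8139

P(misconfigured router | latency alert) ≈ 0.8139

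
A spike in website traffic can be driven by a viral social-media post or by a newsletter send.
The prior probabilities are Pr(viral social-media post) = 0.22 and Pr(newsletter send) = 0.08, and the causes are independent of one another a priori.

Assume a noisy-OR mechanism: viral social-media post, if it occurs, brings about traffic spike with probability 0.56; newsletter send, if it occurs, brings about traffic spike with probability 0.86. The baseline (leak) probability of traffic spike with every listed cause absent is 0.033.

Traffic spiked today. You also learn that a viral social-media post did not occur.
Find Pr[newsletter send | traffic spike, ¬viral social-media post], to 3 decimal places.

Pr[newsletter send | traffic spike, ¬viral social-media post] ≈ 0.695

Under noisy-OR, P(traffic spike | causes) = 1 − (1−0.033)·∏(1−qᵢ) over the active causes.
Sum P(traffic spike|·) weighted by the priors over both values of newsletter send:
  P(traffic spike | ¬viral social-media post) = 0.033×0.92 + 0.86462×0.08
        = 0.030360 + 0.069170 = 0.099530
Keeping only the newsletter send-present terms gives 0.069170, so
  P(newsletter send | traffic spike, ¬viral social-media post) = 0.069170 / 0.099530 ≈ 0.695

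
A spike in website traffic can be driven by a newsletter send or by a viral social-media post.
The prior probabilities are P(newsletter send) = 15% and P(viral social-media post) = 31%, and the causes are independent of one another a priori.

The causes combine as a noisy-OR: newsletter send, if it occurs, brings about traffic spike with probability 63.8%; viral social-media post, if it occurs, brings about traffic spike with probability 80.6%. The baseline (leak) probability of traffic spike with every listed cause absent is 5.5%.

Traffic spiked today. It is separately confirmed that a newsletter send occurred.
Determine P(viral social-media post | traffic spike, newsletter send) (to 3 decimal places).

Under noisy-OR, P(traffic spike | causes) = 1 − (1−0.055)·∏(1−qᵢ) over the active causes.
P(traffic spike | newsletter send) = 0.65791·0.69 + 0.933635·0.31 = 0.453958 + 0.289427 = 0.743385
Of this, 0.289427 comes from 0.933635·0.31 (the viral social-media post=true cases).
So P(viral social-media post | traffic spike, newsletter send) = 0.289427/0.743385 ≈ 0.389.

P(viral social-media post | traffic spike, newsletter send) ≈ 0.389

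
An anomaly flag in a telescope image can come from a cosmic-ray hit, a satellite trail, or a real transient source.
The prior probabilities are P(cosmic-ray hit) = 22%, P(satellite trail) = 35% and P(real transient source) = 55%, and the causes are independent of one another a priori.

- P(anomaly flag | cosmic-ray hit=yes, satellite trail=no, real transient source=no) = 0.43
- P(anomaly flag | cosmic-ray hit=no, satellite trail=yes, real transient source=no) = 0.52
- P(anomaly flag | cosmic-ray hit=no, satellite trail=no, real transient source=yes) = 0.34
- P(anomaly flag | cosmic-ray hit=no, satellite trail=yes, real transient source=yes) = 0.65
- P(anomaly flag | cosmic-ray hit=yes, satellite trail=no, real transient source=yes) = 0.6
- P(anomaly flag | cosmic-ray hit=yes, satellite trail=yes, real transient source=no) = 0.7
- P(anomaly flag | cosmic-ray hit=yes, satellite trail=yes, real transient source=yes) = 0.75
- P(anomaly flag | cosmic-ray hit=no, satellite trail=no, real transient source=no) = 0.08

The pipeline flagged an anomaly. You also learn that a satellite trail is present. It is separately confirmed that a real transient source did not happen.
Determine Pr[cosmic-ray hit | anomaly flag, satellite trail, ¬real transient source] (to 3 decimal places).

Pr[cosmic-ray hit | anomaly flag, satellite trail, ¬real transient source] ≈ 0.275

By total probability over both values of cosmic-ray hit:
  P(anomaly flag | satellite trail, ¬real transient source) = 0.52·0.78 + 0.7·0.22
        = 0.405600 + 0.154000 = 0.559600
Configurations with cosmic-ray hit contribute 0.154000, so
  P(cosmic-ray hit | anomaly flag, satellite trail, ¬real transient source) = 0.154000 / 0.559600 ≈ 0.275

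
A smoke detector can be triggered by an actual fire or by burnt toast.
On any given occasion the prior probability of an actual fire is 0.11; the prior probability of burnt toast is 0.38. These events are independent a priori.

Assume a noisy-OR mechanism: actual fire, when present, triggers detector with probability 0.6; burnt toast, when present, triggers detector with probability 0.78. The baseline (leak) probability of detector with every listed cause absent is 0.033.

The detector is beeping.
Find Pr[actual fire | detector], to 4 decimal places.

Pr[actual fire | detector] ≈ 0.2196

Under noisy-OR, P(detector | causes) = 1 − (1−0.033)·∏(1−qᵢ) over the active causes.
Sum P(detector|·) weighted by the priors over the 4 (actual fire, burnt toast) configurations:
  P(detector) = 0.033*0.89*0.62 + 0.78726*0.89*0.38 + 0.6132*0.11*0.62 + 0.914904*0.11*0.38
        = 0.018209 + 0.266251 + 0.041820 + 0.038243 = 0.364523
Configurations with actual fire contribute 0.080063, so
  P(actual fire | detector) = 0.080063 / 0.364523 ≈ 0.2196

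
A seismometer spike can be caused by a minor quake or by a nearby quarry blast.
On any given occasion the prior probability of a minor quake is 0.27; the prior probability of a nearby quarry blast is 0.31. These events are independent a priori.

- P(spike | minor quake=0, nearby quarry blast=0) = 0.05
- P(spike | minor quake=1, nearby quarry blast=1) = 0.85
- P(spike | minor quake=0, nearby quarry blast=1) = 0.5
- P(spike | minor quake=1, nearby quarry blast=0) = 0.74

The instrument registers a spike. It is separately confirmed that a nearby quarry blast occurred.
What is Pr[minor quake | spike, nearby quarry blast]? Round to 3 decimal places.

For the numerator, keep only minor quake=true terms: 0.85×0.27 = 0.229500
Normalizer over all consistent configurations: 0.5×0.73 + 0.85×0.27 = 0.594500
P(minor quake | spike, nearby quarry blast) = 0.229500/0.594500 ≈ 0.386

Pr[minor quake | spike, nearby quarry blast] ≈ 0.386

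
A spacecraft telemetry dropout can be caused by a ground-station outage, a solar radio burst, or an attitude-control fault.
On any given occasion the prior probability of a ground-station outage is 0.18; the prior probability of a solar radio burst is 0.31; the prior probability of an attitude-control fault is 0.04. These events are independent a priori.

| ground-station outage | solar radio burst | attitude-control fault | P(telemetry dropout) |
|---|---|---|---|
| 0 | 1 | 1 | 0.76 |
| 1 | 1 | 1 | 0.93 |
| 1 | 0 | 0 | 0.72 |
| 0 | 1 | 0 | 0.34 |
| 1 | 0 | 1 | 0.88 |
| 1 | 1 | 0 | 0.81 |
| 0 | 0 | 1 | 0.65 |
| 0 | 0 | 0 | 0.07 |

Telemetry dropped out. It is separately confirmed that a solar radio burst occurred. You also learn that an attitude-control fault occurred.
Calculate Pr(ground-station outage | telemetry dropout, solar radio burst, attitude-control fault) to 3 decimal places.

For the numerator, keep only ground-station outage=true terms: 0.93*0.18 = 0.167400
Normalizer over all consistent configurations: 0.76*0.82 + 0.93*0.18 = 0.790600
P(ground-station outage | telemetry dropout, solar radio burst, attitude-control fault) = 0.167400/0.790600 ≈ 0.212

Pr(ground-station outage | telemetry dropout, solar radio burst, attitude-control fault) ≈ 0.212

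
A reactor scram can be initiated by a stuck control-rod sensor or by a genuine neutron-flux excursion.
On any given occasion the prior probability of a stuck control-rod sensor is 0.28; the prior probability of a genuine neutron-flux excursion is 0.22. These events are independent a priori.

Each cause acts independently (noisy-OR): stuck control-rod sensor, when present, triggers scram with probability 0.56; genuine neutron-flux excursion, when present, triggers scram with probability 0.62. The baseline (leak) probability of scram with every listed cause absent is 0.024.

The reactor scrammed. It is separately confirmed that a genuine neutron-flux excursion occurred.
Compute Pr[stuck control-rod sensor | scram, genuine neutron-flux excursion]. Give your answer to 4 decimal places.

Pr[stuck control-rod sensor | scram, genuine neutron-flux excursion] ≈ 0.3409

Under noisy-OR, P(scram | causes) = 1 − (1−0.024)·∏(1−qᵢ) over the active causes.
P(scram | genuine neutron-flux excursion) = 0.62912*0.72 + 0.836813*0.28 = 0.452966 + 0.234308 = 0.687274
Of this, 0.234308 comes from 0.836813*0.28 (the stuck control-rod sensor=true cases).
So P(stuck control-rod sensor | scram, genuine neutron-flux excursion) = 0.234308/0.687274 ≈ 0.3409.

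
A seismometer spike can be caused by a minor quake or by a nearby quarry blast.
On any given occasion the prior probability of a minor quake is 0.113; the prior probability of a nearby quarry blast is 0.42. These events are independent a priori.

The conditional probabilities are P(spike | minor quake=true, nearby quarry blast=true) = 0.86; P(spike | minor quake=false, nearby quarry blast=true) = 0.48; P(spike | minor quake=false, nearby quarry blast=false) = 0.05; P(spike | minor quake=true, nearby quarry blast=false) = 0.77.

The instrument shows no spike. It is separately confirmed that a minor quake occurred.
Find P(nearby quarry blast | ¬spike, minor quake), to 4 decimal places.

Enumerate both values of nearby quarry blast and weight by the priors:
  P(¬spike | minor quake) = 0.23×0.58 + 0.14×0.42
        = 0.133400 + 0.058800 = 0.192200
Configurations with nearby quarry blast contribute 0.058800, so
  P(nearby quarry blast | ¬spike, minor quake) = 0.058800 / 0.192200 ≈ 0.3059

P(nearby quarry blast | ¬spike, minor quake) ≈ 0.3059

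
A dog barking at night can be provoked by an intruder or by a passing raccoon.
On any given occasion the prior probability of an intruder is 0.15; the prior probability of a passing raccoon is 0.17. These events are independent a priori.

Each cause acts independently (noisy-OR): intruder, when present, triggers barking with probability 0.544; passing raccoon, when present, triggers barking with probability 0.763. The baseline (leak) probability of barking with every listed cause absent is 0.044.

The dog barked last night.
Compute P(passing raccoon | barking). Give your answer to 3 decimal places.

P(passing raccoon | barking) ≈ 0.571

Under noisy-OR, P(barking | causes) = 1 − (1−0.044)·∏(1−qᵢ) over the active causes.
Numerator (weight on configurations with passing raccoon): 0.111760 + 0.022865 = 0.134625
The normalizing constant is 0.044·0.85·0.83 + 0.773428·0.85·0.17 + 0.564064·0.15·0.83 + 0.896683·0.15·0.17 = 0.235893
P(passing raccoon | barking) = 0.134625/0.235893 ≈ 0.571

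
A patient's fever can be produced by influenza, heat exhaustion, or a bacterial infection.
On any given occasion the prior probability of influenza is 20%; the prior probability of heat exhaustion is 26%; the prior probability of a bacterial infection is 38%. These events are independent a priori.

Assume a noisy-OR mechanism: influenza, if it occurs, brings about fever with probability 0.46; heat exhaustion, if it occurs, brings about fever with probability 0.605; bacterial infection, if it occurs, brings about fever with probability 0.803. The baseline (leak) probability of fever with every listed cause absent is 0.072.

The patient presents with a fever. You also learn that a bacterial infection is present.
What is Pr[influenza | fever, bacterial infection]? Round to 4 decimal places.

Under noisy-OR, P(fever | causes) = 1 − (1−0.072)·∏(1−qᵢ) over the active causes.
P(fever | bacterial infection) = 0.817184*0.8*0.74 + 0.927788*0.8*0.26 + 0.901279*0.2*0.74 + 0.961005*0.2*0.26 = 0.483773 + 0.192980 + 0.133389 + 0.049972 = 0.860114
Of this, 0.183361 comes from 0.133389 + 0.049972 (the influenza=true cases).
P(influenza | fever, bacterial infection) = 0.183361 / 0.860114 ≈ 0.2132

Pr[influenza | fever, bacterial infection] ≈ 0.2132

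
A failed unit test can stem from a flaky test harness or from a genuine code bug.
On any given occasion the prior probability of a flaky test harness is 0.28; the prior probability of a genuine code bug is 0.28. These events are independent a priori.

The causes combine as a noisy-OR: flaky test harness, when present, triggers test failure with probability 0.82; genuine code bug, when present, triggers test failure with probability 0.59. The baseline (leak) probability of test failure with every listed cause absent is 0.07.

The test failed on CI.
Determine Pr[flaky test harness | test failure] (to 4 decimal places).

Under noisy-OR, P(test failure | causes) = 1 − (1−0.07)·∏(1−qᵢ) over the active causes.
Sum P(test failure|·) weighted by the priors over the 4 (flaky test harness, genuine code bug) configurations:
  P(test failure) = 0.07·0.72·0.72 + 0.6187·0.72·0.28 + 0.8326·0.28·0.72 + 0.931366·0.28·0.28
        = 0.036288 + 0.124730 + 0.167852 + 0.073019 = 0.401889
Keeping only the flaky test harness-present terms gives 0.240871, so
  P(flaky test harness | test failure) = 0.240871 / 0.401889 ≈ 0.5993

Pr[flaky test harness | test failure] ≈ 0.5993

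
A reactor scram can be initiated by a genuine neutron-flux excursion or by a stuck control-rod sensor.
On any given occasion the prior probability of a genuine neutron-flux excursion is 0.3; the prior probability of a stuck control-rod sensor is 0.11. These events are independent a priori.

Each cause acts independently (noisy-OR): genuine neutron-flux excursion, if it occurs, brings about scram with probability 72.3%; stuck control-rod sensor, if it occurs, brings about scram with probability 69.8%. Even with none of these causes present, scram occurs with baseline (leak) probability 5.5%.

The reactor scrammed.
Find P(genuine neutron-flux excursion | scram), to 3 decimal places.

Under noisy-OR, P(scram | causes) = 1 − (1−0.055)·∏(1−qᵢ) over the active causes.
Enumerate the 4 (genuine neutron-flux excursion, stuck control-rod sensor) configurations and weight by the priors:
  P(scram) = 0.055·0.7·0.89 + 0.71461·0.7·0.11 + 0.738235·0.3·0.89 + 0.920947·0.3·0.11
        = 0.034265 + 0.055025 + 0.197109 + 0.030391 = 0.316790
Keeping only the genuine neutron-flux excursion-present terms gives 0.227500, so
  P(genuine neutron-flux excursion | scram) = 0.227500 / 0.316790 ≈ 0.718

P(genuine neutron-flux excursion | scram) ≈ 0.718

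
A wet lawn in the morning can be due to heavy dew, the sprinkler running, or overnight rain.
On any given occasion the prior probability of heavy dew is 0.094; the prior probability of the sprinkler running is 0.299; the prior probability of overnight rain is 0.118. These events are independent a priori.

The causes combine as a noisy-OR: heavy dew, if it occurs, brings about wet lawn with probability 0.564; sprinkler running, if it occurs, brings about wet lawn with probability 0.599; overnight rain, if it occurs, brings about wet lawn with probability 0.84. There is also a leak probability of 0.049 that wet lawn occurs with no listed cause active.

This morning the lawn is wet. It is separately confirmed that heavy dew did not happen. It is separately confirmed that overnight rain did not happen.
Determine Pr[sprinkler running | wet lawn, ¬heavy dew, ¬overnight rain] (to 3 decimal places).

Pr[sprinkler running | wet lawn, ¬heavy dew, ¬overnight rain] ≈ 0.843

Under noisy-OR, P(wet lawn | causes) = 1 − (1−0.049)·∏(1−qᵢ) over the active causes.
P(wet lawn | ¬heavy dew, ¬overnight rain) = 0.049*0.701 + 0.618649*0.299 = 0.034349 + 0.184976 = 0.219325
Of this, 0.184976 comes from 0.618649*0.299 (the sprinkler running=true cases).
So P(sprinkler running | wet lawn, ¬heavy dew, ¬overnight rain) = 0.184976/0.219325 ≈ 0.843.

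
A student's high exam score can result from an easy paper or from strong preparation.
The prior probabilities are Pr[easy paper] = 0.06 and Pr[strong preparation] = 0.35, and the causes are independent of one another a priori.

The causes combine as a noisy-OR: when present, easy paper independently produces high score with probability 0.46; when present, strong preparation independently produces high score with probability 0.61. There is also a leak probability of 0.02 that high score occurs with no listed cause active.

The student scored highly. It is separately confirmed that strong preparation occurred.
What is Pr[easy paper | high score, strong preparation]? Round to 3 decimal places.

Under noisy-OR, P(high score | causes) = 1 − (1−0.02)·∏(1−qᵢ) over the active causes.
For the numerator, keep only easy paper=true terms: 0.793612·0.06 = 0.047617
Denominator P(high score | strong preparation): 0.6178·0.94 + 0.793612·0.06 = 0.628349
P(easy paper | high score, strong preparation) = 0.047617/0.628349 ≈ 0.076

Pr[easy paper | high score, strong preparation] ≈ 0.076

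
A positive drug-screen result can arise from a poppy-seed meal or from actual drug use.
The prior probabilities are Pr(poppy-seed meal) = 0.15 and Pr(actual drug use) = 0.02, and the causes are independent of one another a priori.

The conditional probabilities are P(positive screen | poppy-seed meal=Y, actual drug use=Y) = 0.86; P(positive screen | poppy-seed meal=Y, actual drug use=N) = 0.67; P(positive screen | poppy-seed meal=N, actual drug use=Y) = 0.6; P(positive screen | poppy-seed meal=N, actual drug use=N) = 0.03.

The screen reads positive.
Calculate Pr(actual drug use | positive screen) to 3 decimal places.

Pr(actual drug use | positive screen) ≈ 0.094

P(positive screen) = 0.03·0.85·0.98 + 0.6·0.85·0.02 + 0.67·0.15·0.98 + 0.86·0.15·0.02 = 0.024990 + 0.010200 + 0.098490 + 0.002580 = 0.136260
Restricting to configurations with actual drug use present: 0.010200 + 0.002580 = 0.012780.
P(actual drug use | positive screen) = 0.012780 / 0.136260 ≈ 0.094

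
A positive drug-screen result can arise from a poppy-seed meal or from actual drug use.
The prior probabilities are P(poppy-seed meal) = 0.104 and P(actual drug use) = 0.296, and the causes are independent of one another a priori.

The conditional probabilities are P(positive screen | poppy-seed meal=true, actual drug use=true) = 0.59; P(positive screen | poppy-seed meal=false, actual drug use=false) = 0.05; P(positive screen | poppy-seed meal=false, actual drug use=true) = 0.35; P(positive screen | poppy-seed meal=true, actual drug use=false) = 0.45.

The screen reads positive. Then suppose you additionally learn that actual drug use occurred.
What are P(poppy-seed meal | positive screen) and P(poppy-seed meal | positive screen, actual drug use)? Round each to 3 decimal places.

For the numerator, keep only poppy-seed meal=true terms: 0.032947 + 0.018163 = 0.051110
Normalizer over all consistent configurations: 0.05·0.896·0.704 + 0.35·0.896·0.296 + 0.45·0.104·0.704 + 0.59·0.104·0.296 = 0.175475
Posterior = 0.051110 / 0.175475 ≈ 0.291

Now condition on the additional information:
By total probability over both values of poppy-seed meal:
  P(positive screen | actual drug use) = 0.35×0.896 + 0.59×0.104
        = 0.313600 + 0.061360 = 0.374960
Keeping only the poppy-seed meal-present terms gives 0.061360, so
  P(poppy-seed meal | positive screen, actual drug use) = 0.061360 / 0.374960 ≈ 0.164

P(poppy-seed meal | positive screen) ≈ 0.291; P(poppy-seed meal | positive screen, actual drug use) ≈ 0.164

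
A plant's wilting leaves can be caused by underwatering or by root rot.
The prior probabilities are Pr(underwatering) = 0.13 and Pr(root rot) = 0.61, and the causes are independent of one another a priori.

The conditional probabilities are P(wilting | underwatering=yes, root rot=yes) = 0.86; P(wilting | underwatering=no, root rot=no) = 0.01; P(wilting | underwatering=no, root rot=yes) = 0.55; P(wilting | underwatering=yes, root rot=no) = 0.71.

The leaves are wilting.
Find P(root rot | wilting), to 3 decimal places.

P(root rot | wilting) ≈ 0.901

Weight on root rot=true, given the evidence: 0.291885 + 0.068198 = 0.360083
The normalizing constant is 0.01·0.87·0.39 + 0.55·0.87·0.61 + 0.71·0.13·0.39 + 0.86·0.13·0.61 = 0.399473
P(root rot | wilting) = 0.360083/0.399473 ≈ 0.901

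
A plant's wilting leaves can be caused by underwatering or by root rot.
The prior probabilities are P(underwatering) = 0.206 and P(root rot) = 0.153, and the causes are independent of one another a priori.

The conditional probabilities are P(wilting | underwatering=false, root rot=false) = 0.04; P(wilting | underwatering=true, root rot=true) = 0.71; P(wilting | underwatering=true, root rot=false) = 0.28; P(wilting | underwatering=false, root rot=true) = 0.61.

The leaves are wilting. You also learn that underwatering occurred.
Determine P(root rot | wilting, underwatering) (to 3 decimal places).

For the numerator, keep only root rot=true terms: 0.71*0.153 = 0.108630
Denominator P(wilting | underwatering): 0.28*0.847 + 0.71*0.153 = 0.345790
Posterior = 0.108630 / 0.345790 ≈ 0.314

P(root rot | wilting, underwatering) ≈ 0.314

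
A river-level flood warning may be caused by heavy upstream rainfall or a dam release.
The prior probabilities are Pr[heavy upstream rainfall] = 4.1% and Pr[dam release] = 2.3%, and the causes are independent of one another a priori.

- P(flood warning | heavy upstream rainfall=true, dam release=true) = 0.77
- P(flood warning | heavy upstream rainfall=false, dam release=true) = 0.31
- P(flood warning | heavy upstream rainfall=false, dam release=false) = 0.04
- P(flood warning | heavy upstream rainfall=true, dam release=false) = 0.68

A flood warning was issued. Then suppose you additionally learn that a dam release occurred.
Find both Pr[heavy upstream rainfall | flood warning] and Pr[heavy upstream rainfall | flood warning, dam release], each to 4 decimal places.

Pr[heavy upstream rainfall | flood warning] ≈ 0.3869; Pr[heavy upstream rainfall | flood warning, dam release] ≈ 0.0960

P(flood warning) = 0.04·0.959·0.977 + 0.31·0.959·0.023 + 0.68·0.041·0.977 + 0.77·0.041·0.023 = 0.037478 + 0.006838 + 0.027239 + 0.000726 = 0.072281
Restricting to configurations with heavy upstream rainfall present: 0.027239 + 0.000726 = 0.027965.
Hence the posterior is 0.027965/0.072281 ≈ 0.3869.

Now condition on the additional information:
P(flood warning | dam release) = 0.31·0.959 + 0.77·0.041 = 0.297290 + 0.031570 = 0.328860
The heavy upstream rainfall-present share is 0.77·0.041 = 0.031570.
Hence the posterior is 0.031570/0.328860 ≈ 0.0960.
Conditioning on dam release lowers the posterior on heavy upstream rainfall: the classic explaining-away effect in a common-effect structure.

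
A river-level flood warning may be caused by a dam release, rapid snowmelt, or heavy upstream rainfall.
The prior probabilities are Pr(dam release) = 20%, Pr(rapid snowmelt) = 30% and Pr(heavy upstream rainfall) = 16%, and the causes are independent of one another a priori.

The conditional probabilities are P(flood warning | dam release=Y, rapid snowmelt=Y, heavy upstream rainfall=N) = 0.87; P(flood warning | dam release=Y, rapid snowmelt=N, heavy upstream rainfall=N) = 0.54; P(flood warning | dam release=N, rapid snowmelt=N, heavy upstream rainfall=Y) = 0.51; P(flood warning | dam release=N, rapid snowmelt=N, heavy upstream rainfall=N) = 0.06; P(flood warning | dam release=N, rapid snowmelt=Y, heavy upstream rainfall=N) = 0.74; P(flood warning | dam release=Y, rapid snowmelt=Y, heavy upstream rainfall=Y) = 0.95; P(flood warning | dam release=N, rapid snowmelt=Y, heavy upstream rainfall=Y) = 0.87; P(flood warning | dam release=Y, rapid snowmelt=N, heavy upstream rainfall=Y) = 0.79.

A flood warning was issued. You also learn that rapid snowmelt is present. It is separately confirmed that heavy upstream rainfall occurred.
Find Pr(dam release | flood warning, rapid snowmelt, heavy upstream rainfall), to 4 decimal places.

For the numerator, keep only dam release=true terms: 0.95·0.2 = 0.190000
The normalizing constant is 0.87·0.8 + 0.95·0.2 = 0.886000
P(dam release | flood warning, rapid snowmelt, heavy upstream rainfall) = 0.190000/0.886000 ≈ 0.2144

Pr(dam release | flood warning, rapid snowmelt, heavy upstream rainfall) ≈ 0.2144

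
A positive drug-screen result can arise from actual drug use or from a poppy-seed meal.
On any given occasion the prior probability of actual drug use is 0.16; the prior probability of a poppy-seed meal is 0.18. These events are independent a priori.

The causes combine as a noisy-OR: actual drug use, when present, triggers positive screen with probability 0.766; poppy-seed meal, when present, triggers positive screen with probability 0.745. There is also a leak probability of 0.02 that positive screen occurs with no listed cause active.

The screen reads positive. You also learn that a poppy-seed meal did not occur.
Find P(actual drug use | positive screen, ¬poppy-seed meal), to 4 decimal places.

Under noisy-OR, P(positive screen | causes) = 1 − (1−0.02)·∏(1−qᵢ) over the active causes.
Enumerate both values of actual drug use and weight by the priors:
  P(positive screen | ¬poppy-seed meal) = 0.02·0.84 + 0.77068·0.16
        = 0.016800 + 0.123309 = 0.140109
Keeping only the actual drug use-present terms gives 0.123309, so
  P(actual drug use | positive screen, ¬poppy-seed meal) = 0.123309 / 0.140109 ≈ 0.8801

P(actual drug use | positive screen, ¬poppy-seed meal) ≈ 0.8801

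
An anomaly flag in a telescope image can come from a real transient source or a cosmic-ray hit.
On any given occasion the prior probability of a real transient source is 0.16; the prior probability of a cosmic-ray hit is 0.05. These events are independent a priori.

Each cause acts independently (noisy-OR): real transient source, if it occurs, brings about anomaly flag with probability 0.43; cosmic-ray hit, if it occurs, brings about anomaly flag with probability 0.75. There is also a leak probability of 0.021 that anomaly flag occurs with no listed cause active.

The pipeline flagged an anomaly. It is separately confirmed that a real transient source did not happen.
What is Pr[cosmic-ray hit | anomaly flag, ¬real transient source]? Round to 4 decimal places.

Under noisy-OR, P(anomaly flag | causes) = 1 − (1−0.021)·∏(1−qᵢ) over the active causes.
Sum P(anomaly flag|·) weighted by the priors over both values of cosmic-ray hit:
  P(anomaly flag | ¬real transient source) = 0.021*0.95 + 0.75525*0.05
        = 0.019950 + 0.037763 = 0.057713
Configurations with cosmic-ray hit contribute 0.037763, so
  P(cosmic-ray hit | anomaly flag, ¬real transient source) = 0.037763 / 0.057713 ≈ 0.6543

Pr[cosmic-ray hit | anomaly flag, ¬real transient source] ≈ 0.6543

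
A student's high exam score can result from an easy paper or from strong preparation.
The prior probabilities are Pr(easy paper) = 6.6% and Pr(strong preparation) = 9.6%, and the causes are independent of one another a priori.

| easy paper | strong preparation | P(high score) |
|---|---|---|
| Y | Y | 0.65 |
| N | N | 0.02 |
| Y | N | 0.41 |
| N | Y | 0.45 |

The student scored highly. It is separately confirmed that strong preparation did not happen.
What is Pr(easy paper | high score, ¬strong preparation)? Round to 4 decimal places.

Pr(easy paper | high score, ¬strong preparation) ≈ 0.5916

Weight on easy paper=true, given the evidence: 0.41×0.066 = 0.027060
The normalizing constant is 0.02×0.934 + 0.41×0.066 = 0.045740
P(easy paper | high score, ¬strong preparation) = 0.027060/0.045740 ≈ 0.5916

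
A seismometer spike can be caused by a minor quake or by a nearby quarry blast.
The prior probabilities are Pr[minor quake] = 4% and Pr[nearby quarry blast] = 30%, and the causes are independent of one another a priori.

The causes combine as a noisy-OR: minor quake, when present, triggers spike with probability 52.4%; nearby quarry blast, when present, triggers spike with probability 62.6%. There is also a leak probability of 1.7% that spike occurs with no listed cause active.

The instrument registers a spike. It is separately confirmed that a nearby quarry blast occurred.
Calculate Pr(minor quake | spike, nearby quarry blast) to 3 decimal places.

Under noisy-OR, P(spike | causes) = 1 − (1−0.017)·∏(1−qᵢ) over the active causes.
P(spike | nearby quarry blast) = 0.632358·0.96 + 0.825002·0.04 = 0.607064 + 0.033000 = 0.640064
The minor quake-present share is 0.825002·0.04 = 0.033000.
Hence the posterior is 0.033000/0.640064 ≈ 0.052.

Pr(minor quake | spike, nearby quarry blast) ≈ 0.052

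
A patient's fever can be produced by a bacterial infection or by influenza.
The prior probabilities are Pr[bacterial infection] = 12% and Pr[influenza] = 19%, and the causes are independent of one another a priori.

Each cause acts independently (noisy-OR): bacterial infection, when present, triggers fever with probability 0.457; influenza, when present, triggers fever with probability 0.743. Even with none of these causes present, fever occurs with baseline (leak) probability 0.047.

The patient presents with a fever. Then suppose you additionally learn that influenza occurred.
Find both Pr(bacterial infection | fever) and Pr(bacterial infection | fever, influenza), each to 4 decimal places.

Pr(bacterial infection | fever) ≈ 0.2944; Pr(bacterial infection | fever, influenza) ≈ 0.1354

Under noisy-OR, P(fever | causes) = 1 − (1−0.047)·∏(1−qᵢ) over the active causes.
Weight on bacterial infection=true, given the evidence: 0.046901 + 0.019768 = 0.066669
The normalizing constant is 0.047·0.88·0.81 + 0.755079·0.88·0.19 + 0.482521·0.12·0.81 + 0.867008·0.12·0.19 = 0.226420
Posterior = 0.066669 / 0.226420 ≈ 0.2944

With the extra evidence:
Weight on bacterial infection=true, given the evidence: 0.867008·0.12 = 0.104041
Denominator P(fever | influenza): 0.755079·0.88 + 0.867008·0.12 = 0.768511
Posterior = 0.104041 / 0.768511 ≈ 0.1354
This is intercausal reasoning (explaining away): once influenza accounts for the fever, bacterial infection becomes less likely.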